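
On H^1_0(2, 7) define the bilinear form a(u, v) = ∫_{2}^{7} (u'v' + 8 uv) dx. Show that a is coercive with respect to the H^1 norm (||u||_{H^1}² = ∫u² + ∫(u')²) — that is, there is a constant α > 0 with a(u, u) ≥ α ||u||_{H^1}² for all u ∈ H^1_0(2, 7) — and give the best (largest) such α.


α = 1

Coercivity of a(·,·) on H^1_0(2, 7) means a(u, u) ≥ α ||u||_{H^1}² for every u ∈ H^1_0.
The interval has length L = 5, and Poincaré/coercivity depend only on L. Here a(u, u) = ∫(u')² + (8)·∫u².
Here c = 8 ≥ 1, so a(u,u) = ∫(u')² + c∫u² ≥ ∫(u')² + ∫u² = ||u||_{H^1}², i.e. α = 1 works. No larger α is possible: a(u,u) ≥ α||u||_{H^1}² means (1−α)∫(u')² ≥ (α−c)∫u², and for the modes u_n = sin(nπ(x−x₀)/L) (x₀ the left endpoint) one has ∫u_n²/∫(u_n')² = (L/(nπ))² → 0, so a(u_n,u_n)/||u_n||_{H^1}² → 1. Hence the optimal constant is α = 1.
Therefore α = 1.


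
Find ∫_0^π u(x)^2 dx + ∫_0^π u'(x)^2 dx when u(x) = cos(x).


||u||_{H^1(0,π)}^2 = π

u'(x) = -sin(x).
Expand u² and (u')² and integrate term by term on (0, π), using: for integers n ≥ 1, ∫_0^π sin²(nx) dx = ∫_0^π cos²(nx) dx = π/2; for n ≠ n', ∫_0^π sin(nx)sin(n'x) dx = ∫_0^π cos(nx)cos(n'x) dx = 0; and by product-to-sum, ∫_0^π sin(nx)cos(n'x) dx = ½∫_0^π [sin((n+n')x) + sin((n−n')x)] dx, which is 0 when n+n' is even and 2n/(n²−n'²) when n+n' is odd (it need not vanish on (0, π)).
  u² squared terms: (1)²·∫cos(x)² dx = 1·π/2 = π/2.
  So ∫_0^π u² dx = π/2.
  (u')² squared terms: (-1)²·∫sin(x)² dx = 1·π/2 = π/2.
  So ∫_0^π (u')² dx = π/2.
||u||_{H^1}^2 = (π/2) + (π/2) = π.


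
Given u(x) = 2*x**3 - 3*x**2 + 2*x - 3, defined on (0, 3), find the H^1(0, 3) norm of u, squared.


||u||_{H^1}^2 = 36348/35

The H^1 norm (squared) on an interval (0, L) is
  ||u||_{H^1}^2 = ∫_0^L u(x)^2 dx + ∫_0^L u'(x)^2 dx.
Compute u'(x) = 6*x**2 - 6*x + 2.
Then u(x)^2 = 4*x**6 - 12*x**5 + 17*x**4 - 24*x**3 + 22*x**2 - 12*x + 9 and u'(x)^2 = 36*x**4 - 72*x**3 + 60*x**2 - 24*x + 4.
Integrate each monomial from 0 to 3 using ∫_0^3 c·x^n dx = c·3^(n+1)/(n+1):
  ∫_0^3 u(x)^2 dx = ∫_0^3 (4*x^6 - 12*x^5 + 17*x^4 - 24*x^3 + 22*x^2 - 12*x + 9) dx. Term by term:
    ∫_0^3 4*x^6 dx = 8748/7;  ∫_0^3 -12*x^5 dx = -1458;  ∫_0^3 17*x^4 dx = 4131/5;
    ∫_0^3 -24*x^3 dx = -486;  ∫_0^3 22*x^2 dx = 198;  ∫_0^3 -12*x dx = -54;
    ∫_0^3 9 dx = 27.
  Sum: 8748/7 − 1458 + 4131/5 − 486 + 198 − 54 + 27 = 10602/35.
  ∫_0^3 u'(x)^2 dx = ∫_0^3 (36*x^4 - 72*x^3 + 60*x^2 - 24*x + 4) dx. Term by term:
    ∫_0^3 36*x^4 dx = 8748/5;  ∫_0^3 -72*x^3 dx = -1458;  ∫_0^3 60*x^2 dx = 540;
    ∫_0^3 -24*x dx = -108;  ∫_0^3 4 dx = 12.
  Sum: 8748/5 − 1458 + 540 − 108 + 12 = 3678/5.
Adding: ||u||_{H^1}^2 = 10602/35 + 3678/5 = 36348/35.


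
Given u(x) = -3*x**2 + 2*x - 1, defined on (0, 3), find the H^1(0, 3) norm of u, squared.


||u||_{H^1}^2 = 2487/5

The H^1 norm (squared) on an interval (0, L) is
  ||u||_{H^1}^2 = ∫_0^L u(x)^2 dx + ∫_0^L u'(x)^2 dx.
Compute u'(x) = 2 - 6*x.
Then u(x)^2 = 9*x**4 - 12*x**3 + 10*x**2 - 4*x + 1 and u'(x)^2 = 36*x**2 - 24*x + 4.
Integrate each monomial from 0 to 3 using ∫_0^3 c·x^n dx = c·3^(n+1)/(n+1):
  ∫_0^3 u(x)^2 dx = ∫_0^3 (9*x^4 - 12*x^3 + 10*x^2 - 4*x + 1) dx. Term by term:
    ∫_0^3 9*x^4 dx = 2187/5;  ∫_0^3 -12*x^3 dx = -243;  ∫_0^3 10*x^2 dx = 90;
    ∫_0^3 -4*x dx = -18;  ∫_0^3 1 dx = 3.
  Sum: 2187/5 − 243 + 90 − 18 + 3 = 1347/5.
  ∫_0^3 u'(x)^2 dx = ∫_0^3 (36*x^2 - 24*x + 4) dx. Term by term:
    ∫_0^3 36*x^2 dx = 324;  ∫_0^3 -24*x dx = -108;  ∫_0^3 4 dx = 12.
  Sum: 324 − 108 + 12 = 228.
Adding: ||u||_{H^1}^2 = 1347/5 + 228 = 2487/5.


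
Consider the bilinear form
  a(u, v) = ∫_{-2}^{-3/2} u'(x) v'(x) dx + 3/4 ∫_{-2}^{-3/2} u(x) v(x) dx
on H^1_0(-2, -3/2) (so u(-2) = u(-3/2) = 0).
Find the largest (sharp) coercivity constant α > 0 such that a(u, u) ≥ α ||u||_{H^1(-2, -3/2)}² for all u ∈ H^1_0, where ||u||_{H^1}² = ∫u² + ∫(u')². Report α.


α = (3 + 16*π^2)/(4*(1 + 4*π^2))

Coercivity of a(·,·) on H^1_0(-2, -3/2) means a(u, u) ≥ α ||u||_{H^1}² for every u ∈ H^1_0.
The interval has length L = 1/2, and Poincaré/coercivity depend only on L. Here a(u, u) = ∫(u')² + (3/4)·∫u².
Here 0 < c = 3/4 < 1. The condition a(u,u) ≥ α||u||_{H^1}² reads (1−α)∫(u')² ≥ (α−c)∫u². Any admissible α is ≤ 1 (rapidly oscillating u have ∫u²/∫(u')² → 0), and α = 1 would force 0 ≥ (1−c)∫u², impossible since c < 1; so 1−α > 0. By the sharp Poincaré inequality on H^1_0 of an interval of length L, ∫(u')² ≥ (π/L)²∫u² with equality for the first sine mode sin(π(x−x₀)/L) (x₀ the left endpoint), so the inequality holds for all u iff (1−α)(π/L)² ≥ α − c, i.e. α ≤ ((π/L)² + c)/((π/L)² + 1) = (1 + c(L/π)²)/(1 + (L/π)²). With (π/L)² = 4*π^2 and c = 3/4, the largest admissible constant is α = ((π/L)² + c)/((π/L)² + 1).
Simplifying, α = (3 + 16*π^2)/(4*(1 + 4*π^2)).


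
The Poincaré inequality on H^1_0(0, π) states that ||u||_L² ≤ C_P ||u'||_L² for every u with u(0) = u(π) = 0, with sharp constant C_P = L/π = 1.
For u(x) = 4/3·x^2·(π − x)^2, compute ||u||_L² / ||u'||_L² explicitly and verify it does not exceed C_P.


||u||_L² / ||u'||_L² = sqrt(3)*π/6 < C_P = 1.

u(x) = 4/3·x^2·(π − x)^2, so u'(x) = 8*x*(x - π)*(2*x - π)/3.
u(x) = 4/3·x^2·(π − x)^2 vanishes at x = 0 and x = π, so u ∈ H^1_0(0, π). Differentiate via the product rule and integrate the resulting polynomials term by term.
  ∫_0^π u² dx = ∫_0^π (16*x^8/9 - 64*π*x^7/9 + 32*π^2*x^6/3 - 64*π^3*x^5/9 + 16*π^4*x^4/9) dx. Term by term:
    ∫_0^π 16*x^8/9 dx = 16*π^9/81;  ∫_0^π -64*π*x^7/9 dx = -8*π^9/9;  ∫_0^π 32*π^2*x^6/3 dx = 32*π^9/21;
    ∫_0^π -64*π^3*x^5/9 dx = -32*π^9/27;  ∫_0^π 16*π^4*x^4/9 dx = 16*π^9/45.
  Sum: 16*π^9/81 − 8*π^9/9 + 32*π^9/21 − 32*π^9/27 + 16*π^9/45 = 8*π^9/2835.
  ∫_0^π (u')² dx = ∫_0^π (256*x^6/9 - 256*π*x^5/3 + 832*π^2*x^4/9 - 128*π^3*x^3/3 + 64*π^4*x^2/9) dx. Term by term:
    ∫_0^π 256*x^6/9 dx = 256*π^7/63;  ∫_0^π -256*π*x^5/3 dx = -128*π^7/9;  ∫_0^π 832*π^2*x^4/9 dx = 832*π^7/45;
    ∫_0^π -128*π^3*x^3/3 dx = -32*π^7/3;  ∫_0^π 64*π^4*x^2/9 dx = 64*π^7/27.
  Sum: 256*π^7/63 − 128*π^7/9 + 832*π^7/45 − 32*π^7/3 + 64*π^7/27 = 32*π^7/945.
∫_0^π u² dx = 8*π^9/2835, so ||u||_L² = 2*sqrt(70)*π^(9/2)/315.
∫_0^π (u')² dx = 32*π^7/945, so ||u'||_L² = 4*sqrt(210)*π^(7/2)/315.
Ratio ||u||_L² / ||u'||_L² = sqrt(3)*π/6.
Sharp Poincaré constant on H^1_0(0, π) is C_P = L/π = 1, achieved by sin(x).
A polynomial bump cannot attain the sharp Poincaré constant (only the first sine eigenfunction does), so the ratio is strictly less than C_P, consistent with ||u||_L² ≤ C_P ||u'||_L².


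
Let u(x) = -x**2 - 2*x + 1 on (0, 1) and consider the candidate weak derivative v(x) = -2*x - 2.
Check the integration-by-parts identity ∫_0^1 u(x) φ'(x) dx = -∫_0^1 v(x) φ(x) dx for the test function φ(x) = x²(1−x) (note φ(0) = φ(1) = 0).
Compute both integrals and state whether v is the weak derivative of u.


LHS = 4/15, RHS = 4/15. Yes, v = u' weakly.

u(x) = -x**2 - 2*x + 1, classical derivative u'(x) = -2*x - 2.
φ(x) = x²(1−x), so φ'(x) = x*(2 - 3*x).
Note φ(0) = φ(1) = 0, so the boundary term u·φ vanishes.
LHS = ∫_0^1 u(x) φ'(x) dx = ∫_0^1 (3*x^4 + 4*x^3 - 7*x^2 + 2*x) dx. Term by term:
  ∫_0^1 3*x^4 dx = 3/5;  ∫_0^1 4*x^3 dx = 1;  ∫_0^1 -7*x^2 dx = -7/3;
  ∫_0^1 2*x dx = 1.
Sum: 3/5 + 1 − 7/3 + 1 = 4/15.
So LHS = 4/15.
∫_0^1 v(x) φ(x) dx = ∫_0^1 (2*x^4 - 2*x^2) dx. Term by term:
  ∫_0^1 2*x^4 dx = 2/5;  ∫_0^1 -2*x^2 dx = -2/3.
Sum: 2/5 − 2/3 = -4/15.
So RHS = -∫_0^1 v(x) φ(x) dx = 4/15.
LHS = RHS, so the identity holds for this test φ.
Moreover u is smooth here and v(x) = u'(x) = -2*x - 2 pointwise, so the identity holds for every test function. Hence v is the weak derivative of u.


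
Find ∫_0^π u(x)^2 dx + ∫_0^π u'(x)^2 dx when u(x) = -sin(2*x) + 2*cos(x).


||u||_{H^1(0,π)}^2 = -32/3 + 13*π/2

u'(x) = -2*sin(x) - 2*cos(2*x).
Expand u² and (u')² and integrate term by term on (0, π), using: for integers n ≥ 1, ∫_0^π sin²(nx) dx = ∫_0^π cos²(nx) dx = π/2; for n ≠ n', ∫_0^π sin(nx)sin(n'x) dx = ∫_0^π cos(nx)cos(n'x) dx = 0; and by product-to-sum, ∫_0^π sin(nx)cos(n'x) dx = ½∫_0^π [sin((n+n')x) + sin((n−n')x)] dx, which is 0 when n+n' is even and 2n/(n²−n'²) when n+n' is odd (it need not vanish on (0, π)).
  u² squared terms: (-1)²·∫sin(2x)² dx = 1·π/2 = π/2;  (2)²·∫cos(x)² dx = 4·π/2 = 2*π.
  u² cross terms: 2·(-1)·(2)·∫sin(2x)·cos(x) dx = -4·(4/3) = -16/3.
  So ∫_0^π u² dx = π/2 + 2*π − 16/3 = -16/3 + 5*π/2.
  (u')² squared terms: (-2)²·∫cos(2x)² dx = 4·π/2 = 2*π;  (-2)²·∫sin(x)² dx = 4·π/2 = 2*π.
  (u')² cross terms: 2·(-2)·(-2)·∫cos(2x)·sin(x) dx = 8·(-2/3) = -16/3.
  So ∫_0^π (u')² dx = 2*π + 2*π − 16/3 = -16/3 + 4*π.
||u||_{H^1}^2 = (-16/3 + 5*π/2) + (-16/3 + 4*π) = -32/3 + 13*π/2.


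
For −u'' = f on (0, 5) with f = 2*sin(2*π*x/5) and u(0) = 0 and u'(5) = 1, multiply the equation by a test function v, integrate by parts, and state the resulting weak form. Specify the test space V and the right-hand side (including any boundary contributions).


V = {v ∈ H^1(0, 5) : v(0) = 0} (test functions vanish at x = 0 where u is specified); weak form: ∫_0^5 u'v' dx = ∫_0^5 (2*sin(2*π*x/5)) v dx + v(5) for all v ∈ V.

Multiply both sides by a test function v and integrate from 0 to 5:
  ∫_0^5 −u''(x) v(x) dx = ∫_0^5 f(x) v(x) dx.
Integrate the LHS by parts once:
  ∫_0^5 −u'' v dx = −[u'(x) v(x)]_0^5 + ∫_0^5 u'(x) v'(x) dx.
Thus ∫_0^5 u'(x) v'(x) dx = ∫_0^5 f(x) v(x) dx + [u'(x) v(x)]_0^5.
Choose V so that boundary terms are either known or forced to vanish.
Mixed BC: u(0) = 0 (Dirichlet) and u'(5) = 1 (Neumann). Define V = {v ∈ H^1(0, 5) : v(0) = 0}. Then [u' v]_0^5 = u'(5)·v(5) − u'(0)·0 = v(5).
Weak formulation: find u (satisfying any essential BC) such that ∫_0^5 u'(x) v'(x) dx = ∫_0^5 f v dx + v(5) for all v ∈ V (Dirichlet at 0 absorbed into V; Neumann datum at x = 5 contributes the boundary term).
Substituting f(x) = 2*sin(2*π*x/5), the right-hand side is ∫_0^5 (2*sin(2*π*x/5)) v dx + v(5).


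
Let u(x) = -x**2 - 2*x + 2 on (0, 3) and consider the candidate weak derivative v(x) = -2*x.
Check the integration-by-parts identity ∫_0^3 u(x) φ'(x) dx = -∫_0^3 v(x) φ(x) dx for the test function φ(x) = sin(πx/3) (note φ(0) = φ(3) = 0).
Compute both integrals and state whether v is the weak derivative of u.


LHS = 30/π, RHS = 18/π. No, v is not the weak derivative of u.

u(x) = -x**2 - 2*x + 2, classical derivative u'(x) = -2*x - 2.
φ(x) = sin(πx/3), so φ'(x) = π*cos(π*x/3)/3.
Note φ(0) = φ(3) = 0, so the boundary term u·φ vanishes.
LHS = ∫_0^3 u(x) φ'(x) dx = ∫_0^3 (-π*x^2*cos(π*x/3)/3 - 2*π*x*cos(π*x/3)/3 + 2*π*cos(π*x/3)/3) dx. Term by term:
  ∫_0^3 2*π*cos(π*x/3)/3 dx = 0;  ∫_0^3 -2*π*x*cos(π*x/3)/3 dx = 12/π;  ∫_0^3 -π*x^2*cos(π*x/3)/3 dx = 18/π.
Sum: 0 + 12/π + 18/π = 30/π.
So LHS = 30/π.
∫_0^3 v(x) φ(x) dx = ∫_0^3 (-2*x*sin(π*x/3)) dx. Term by term:
  ∫_0^3 -2*x*sin(π*x/3) dx = -18/π.
So RHS = -∫_0^3 v(x) φ(x) dx = 18/π.
LHS − RHS = 12/π ≠ 0, so the identity fails.
(For a valid weak derivative the identity must hold for EVERY test function, in particular this one. The failure shows v is NOT the weak derivative of u.)
Correct weak derivative would be u'(x) = -2*x - 2.


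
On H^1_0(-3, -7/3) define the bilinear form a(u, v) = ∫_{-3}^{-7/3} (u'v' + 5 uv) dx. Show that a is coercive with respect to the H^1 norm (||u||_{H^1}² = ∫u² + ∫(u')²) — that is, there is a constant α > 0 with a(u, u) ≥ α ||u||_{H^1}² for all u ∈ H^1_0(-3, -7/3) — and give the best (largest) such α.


α = 1

Coercivity of a(·,·) on H^1_0(-3, -7/3) means a(u, u) ≥ α ||u||_{H^1}² for every u ∈ H^1_0.
The interval has length L = 2/3, and Poincaré/coercivity depend only on L. Here a(u, u) = ∫(u')² + (5)·∫u².
Here c = 5 ≥ 1, so a(u,u) = ∫(u')² + c∫u² ≥ ∫(u')² + ∫u² = ||u||_{H^1}², i.e. α = 1 works. No larger α is possible: a(u,u) ≥ α||u||_{H^1}² means (1−α)∫(u')² ≥ (α−c)∫u², and for the modes u_n = sin(nπ(x−x₀)/L) (x₀ the left endpoint) one has ∫u_n²/∫(u_n')² = (L/(nπ))² → 0, so a(u_n,u_n)/||u_n||_{H^1}² → 1. Hence the optimal constant is α = 1.
Therefore α = 1.


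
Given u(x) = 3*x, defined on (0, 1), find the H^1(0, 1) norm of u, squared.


||u||_{H^1}^2 = 12

The H^1 norm (squared) on an interval (0, L) is
  ||u||_{H^1}^2 = ∫_0^L u(x)^2 dx + ∫_0^L u'(x)^2 dx.
Compute u'(x) = 3.
Then u(x)^2 = 9*x**2 and u'(x)^2 = 9.
Integrate each monomial from 0 to 1 using ∫_0^1 c·x^n dx = c·1^(n+1)/(n+1):
  ∫_0^1 u(x)^2 dx = ∫_0^1 (9*x^2) dx. Term by term:
    ∫_0^1 9*x^2 dx = 3.
  ∫_0^1 u'(x)^2 dx = ∫_0^1 (9) dx. Term by term:
    ∫_0^1 9 dx = 9.
Adding: ||u||_{H^1}^2 = 3 + 9 = 12.


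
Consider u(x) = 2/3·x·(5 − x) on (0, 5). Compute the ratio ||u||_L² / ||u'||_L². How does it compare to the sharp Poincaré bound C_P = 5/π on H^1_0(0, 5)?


||u||_L² / ||u'||_L² = sqrt(10)/2 < C_P = 5/π.

u(x) = 2/3·x·(5 − x), so u'(x) = 10/3 - 4*x/3.
u(x) = 2/3·x·(5 − x) vanishes at x = 0 and x = 5, so u ∈ H^1_0(0, 5). Differentiate via the product rule and integrate the resulting polynomials term by term.
  ∫_0^5 u² dx = ∫_0^5 (4*x^4/9 - 40*x^3/9 + 100*x^2/9) dx. Term by term:
    ∫_0^5 4*x^4/9 dx = 2500/9;  ∫_0^5 -40*x^3/9 dx = -6250/9;  ∫_0^5 100*x^2/9 dx = 12500/27.
  Sum: 2500/9 − 6250/9 + 12500/27 = 1250/27.
  ∫_0^5 (u')² dx = ∫_0^5 (16*x^2/9 - 80*x/9 + 100/9) dx. Term by term:
    ∫_0^5 16*x^2/9 dx = 2000/27;  ∫_0^5 -80*x/9 dx = -1000/9;  ∫_0^5 100/9 dx = 500/9.
  Sum: 2000/27 − 1000/9 + 500/9 = 500/27.
∫_0^5 u² dx = 1250/27, so ||u||_L² = 25*sqrt(6)/9.
∫_0^5 (u')² dx = 500/27, so ||u'||_L² = 10*sqrt(15)/9.
Ratio ||u||_L² / ||u'||_L² = sqrt(10)/2.
Sharp Poincaré constant on H^1_0(0, 5) is C_P = L/π = 5/π, achieved by sin(π/5·x).
A polynomial bump cannot attain the sharp Poincaré constant (only the first sine eigenfunction does), so the ratio is strictly less than C_P, consistent with ||u||_L² ≤ C_P ||u'||_L².


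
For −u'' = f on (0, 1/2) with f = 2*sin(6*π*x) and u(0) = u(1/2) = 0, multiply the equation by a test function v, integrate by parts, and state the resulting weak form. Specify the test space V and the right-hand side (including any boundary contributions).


V = H^1_0(0, 1/2) (so v(0) = v(1/2) = 0); weak form: ∫_0^1/2 u'v' dx = ∫_0^1/2 (2*sin(6*π*x)) v dx for all v ∈ V.

Multiply both sides by a test function v and integrate from 0 to 1/2:
  ∫_0^1/2 −u''(x) v(x) dx = ∫_0^1/2 f(x) v(x) dx.
Integrate the LHS by parts once:
  ∫_0^1/2 −u'' v dx = −[u'(x) v(x)]_0^1/2 + ∫_0^1/2 u'(x) v'(x) dx.
Thus ∫_0^1/2 u'(x) v'(x) dx = ∫_0^1/2 f(x) v(x) dx + [u'(x) v(x)]_0^1/2.
Choose V so that boundary terms are either known or forced to vanish.
u is Dirichlet: u(0) = u(1/2) = 0. Let V = H^1_0(0, 1/2); then v(0) = v(1/2) = 0, and [u' v]_0^1/2 = 0.
Weak formulation: find u (satisfying any essential BC) such that ∫_0^1/2 u'(x) v'(x) dx = ∫_0^1/2 f v dx for all v ∈ V.
Substituting f(x) = 2*sin(6*π*x), the right-hand side is ∫_0^1/2 (2*sin(6*π*x)) v dx.


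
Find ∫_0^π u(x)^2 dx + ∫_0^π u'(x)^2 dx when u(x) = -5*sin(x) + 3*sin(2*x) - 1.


||u||_{H^1(0,π)}^2 = 20 + 97*π/2

u'(x) = -5*cos(x) + 6*cos(2*x).
Expand u² and (u')² and integrate term by term on (0, π), using: for integers n ≥ 1, ∫_0^π sin²(nx) dx = ∫_0^π cos²(nx) dx = π/2; for n ≠ n', ∫_0^π sin(nx)sin(n'x) dx = ∫_0^π cos(nx)cos(n'x) dx = 0; and by product-to-sum, ∫_0^π sin(nx)cos(n'x) dx = ½∫_0^π [sin((n+n')x) + sin((n−n')x)] dx, which is 0 when n+n' is even and 2n/(n²−n'²) when n+n' is odd (it need not vanish on (0, π)). For the constant mode: ∫_0^π 1 dx = π, ∫_0^π cos(nx) dx = 0, ∫_0^π sin(nx) dx = (1−(−1)^n)/n.
  u² squared terms: (-1)²·∫1 dx = 1·π = π;  (-5)²·∫sin(x)² dx = 25·π/2 = 25*π/2;  (3)²·∫sin(2x)² dx = 9·π/2 = 9*π/2.
  u² cross terms: 2·(-1)·(-5)·∫1·sin(x) dx = 10·(2) = 20;  2·(-1)·(3)·∫1·sin(2x) dx = -6·(0) = 0;  2·(-5)·(3)·∫sin(x)·sin(2x) dx = -30·(0) = 0.
  So ∫_0^π u² dx = π + 25*π/2 + 9*π/2 + 20 + 0 + 0 = 20 + 18*π.
  (u')² squared terms: (-5)²·∫cos(x)² dx = 25·π/2 = 25*π/2;  (6)²·∫cos(2x)² dx = 36·π/2 = 18*π.
  (u')² cross terms: 2·(-5)·(6)·∫cos(x)·cos(2x) dx = -60·(0) = 0.
  So ∫_0^π (u')² dx = 25*π/2 + 18*π + 0 = 61*π/2.
||u||_{H^1}^2 = (20 + 18*π) + (61*π/2) = 20 + 97*π/2.


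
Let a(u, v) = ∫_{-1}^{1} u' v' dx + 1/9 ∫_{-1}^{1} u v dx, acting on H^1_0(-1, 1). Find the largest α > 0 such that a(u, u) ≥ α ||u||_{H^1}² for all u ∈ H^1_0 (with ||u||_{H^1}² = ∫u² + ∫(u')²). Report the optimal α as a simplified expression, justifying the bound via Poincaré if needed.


α = (4/9 + π^2)/(4 + π^2)

Coercivity of a(·,·) on H^1_0(-1, 1) means a(u, u) ≥ α ||u||_{H^1}² for every u ∈ H^1_0.
The interval has length L = 2, and Poincaré/coercivity depend only on L. Here a(u, u) = ∫(u')² + (1/9)·∫u².
Here 0 < c = 1/9 < 1. The condition a(u,u) ≥ α||u||_{H^1}² reads (1−α)∫(u')² ≥ (α−c)∫u². Any admissible α is ≤ 1 (rapidly oscillating u have ∫u²/∫(u')² → 0), and α = 1 would force 0 ≥ (1−c)∫u², impossible since c < 1; so 1−α > 0. By the sharp Poincaré inequality on H^1_0 of an interval of length L, ∫(u')² ≥ (π/L)²∫u² with equality for the first sine mode sin(π(x−x₀)/L) (x₀ the left endpoint), so the inequality holds for all u iff (1−α)(π/L)² ≥ α − c, i.e. α ≤ ((π/L)² + c)/((π/L)² + 1) = (1 + c(L/π)²)/(1 + (L/π)²). With (π/L)² = π^2/4 and c = 1/9, the largest admissible constant is α = ((π/L)² + c)/((π/L)² + 1).
Simplifying, α = (4/9 + π^2)/(4 + π^2).


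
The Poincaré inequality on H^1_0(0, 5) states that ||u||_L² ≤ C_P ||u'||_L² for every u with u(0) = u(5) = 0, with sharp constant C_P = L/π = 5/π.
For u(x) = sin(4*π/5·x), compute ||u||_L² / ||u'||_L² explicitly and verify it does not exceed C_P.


||u||_L² / ||u'||_L² = 5/(4*π) < C_P = 5/π.

u(x) = sin(4*π/5·x), so u'(x) = 4*π*cos(4*π*x/5)/5.
Writing u(x) = A·sin(kπx/L) with A = 1 and k = 4, use ∫_0^L sin²(kπx/L) dx = L/2 and ∫_0^L cos²(kπx/L) dx = L/2.
u² = 1·sin²(4*π/5·x) and (u')² = 16*π^2/25·cos²(4*π/5·x), and each of sin², cos² integrates to L/2 = 5/2 over (0, 5).
∫_0^5 u² dx = 5/2, so ||u||_L² = sqrt(10)/2.
∫_0^5 (u')² dx = 8*π^2/5, so ||u'||_L² = 2*sqrt(10)*π/5.
Ratio ||u||_L² / ||u'||_L² = 5/(4*π).
Sharp Poincaré constant on H^1_0(0, 5) is C_P = L/π = 5/π, achieved by sin(π/5·x).
This is the k = 4 harmonic; the ratio L/(kπ) is strictly less than C_P = L/π, consistent with the sharp inequality ||u||_L² ≤ C_P ||u'||_L².


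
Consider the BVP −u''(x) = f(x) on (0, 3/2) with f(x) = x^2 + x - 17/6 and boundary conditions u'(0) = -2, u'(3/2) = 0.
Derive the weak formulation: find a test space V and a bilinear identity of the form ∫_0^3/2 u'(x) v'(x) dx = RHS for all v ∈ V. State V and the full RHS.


V = H^1(0, 3/2) (v unrestricted at boundary; u is determined up to an additive constant); weak form: ∫_0^3/2 u'v' dx = ∫_0^3/2 (x^2 + x - 17/6) v dx + 2·v(0) for all v ∈ V.

Multiply both sides by a test function v and integrate from 0 to 3/2:
  ∫_0^3/2 −u''(x) v(x) dx = ∫_0^3/2 f(x) v(x) dx.
Integrate the LHS by parts once:
  ∫_0^3/2 −u'' v dx = −[u'(x) v(x)]_0^3/2 + ∫_0^3/2 u'(x) v'(x) dx.
Thus ∫_0^3/2 u'(x) v'(x) dx = ∫_0^3/2 f(x) v(x) dx + [u'(x) v(x)]_0^3/2.
Choose V so that boundary terms are either known or forced to vanish.
u has inhomogeneous Neumann u'(0) = -2, u'(3/2) = 0. [u' v]_0^3/2 = (0)·v(3/2) − (-2)·v(0) = 2·v(0). Take V = H^1(0, 3/2); boundary term becomes part of RHS.
Weak formulation: find u (satisfying any essential BC) such that ∫_0^3/2 u'(x) v'(x) dx = ∫_0^3/2 f v dx + 2·v(0) for all v ∈ V (Neumann data are natural BCs: they enter the RHS as boundary terms).
Substituting f(x) = x^2 + x - 17/6, the right-hand side is ∫_0^3/2 (x^2 + x - 17/6) v dx + 2·v(0).
Compatibility check (pure Neumann): taking v ≡ 1 ∈ V gives 0 = ∫_0^3/2 f dx + (0) − (-2), i.e. ∫_0^3/2 f dx must equal u'(0) − u'(3/2) = -2. Indeed ∫_0^3/2 (x^2 + x - 17/6) dx = -2, so the data are compatible. The solution is then unique only up to an additive constant (fix it e.g. by requiring ∫_0^3/2 u dx = 0).


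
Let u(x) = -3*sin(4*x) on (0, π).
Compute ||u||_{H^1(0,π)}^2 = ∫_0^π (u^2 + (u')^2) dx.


||u||_{H^1(0,π)}^2 = 153*π/2

u'(x) = -12*cos(4*x).
Expand u² and (u')² and integrate term by term on (0, π), using: for integers n ≥ 1, ∫_0^π sin²(nx) dx = ∫_0^π cos²(nx) dx = π/2; for n ≠ n', ∫_0^π sin(nx)sin(n'x) dx = ∫_0^π cos(nx)cos(n'x) dx = 0; and by product-to-sum, ∫_0^π sin(nx)cos(n'x) dx = ½∫_0^π [sin((n+n')x) + sin((n−n')x)] dx, which is 0 when n+n' is even and 2n/(n²−n'²) when n+n' is odd (it need not vanish on (0, π)).
  u² squared terms: (-3)²·∫sin(4x)² dx = 9·π/2 = 9*π/2.
  So ∫_0^π u² dx = 9*π/2.
  (u')² squared terms: (-12)²·∫cos(4x)² dx = 144·π/2 = 72*π.
  So ∫_0^π (u')² dx = 72*π.
||u||_{H^1}^2 = (9*π/2) + (72*π) = 153*π/2.


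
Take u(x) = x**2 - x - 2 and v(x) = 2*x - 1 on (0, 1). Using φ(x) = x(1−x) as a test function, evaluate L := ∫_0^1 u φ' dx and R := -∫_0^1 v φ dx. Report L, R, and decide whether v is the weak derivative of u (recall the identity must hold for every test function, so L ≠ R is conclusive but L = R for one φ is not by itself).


LHS = 0, RHS = 0. Yes, v = u' weakly.

u(x) = x**2 - x - 2, classical derivative u'(x) = 2*x - 1.
φ(x) = x(1−x), so φ'(x) = 1 - 2*x.
Note φ(0) = φ(1) = 0, so the boundary term u·φ vanishes.
LHS = ∫_0^1 u(x) φ'(x) dx = ∫_0^1 (-2*x^3 + 3*x^2 + 3*x - 2) dx. Term by term:
  ∫_0^1 -2*x^3 dx = -1/2;  ∫_0^1 3*x^2 dx = 1;  ∫_0^1 3*x dx = 3/2;
  ∫_0^1 -2 dx = -2.
Sum: -1/2 + 1 + 3/2 − 2 = 0.
So LHS = 0.
∫_0^1 v(x) φ(x) dx = ∫_0^1 (-2*x^3 + 3*x^2 - x) dx. Term by term:
  ∫_0^1 -2*x^3 dx = -1/2;  ∫_0^1 3*x^2 dx = 1;  ∫_0^1 -x dx = -1/2.
Sum: -1/2 + 1 − 1/2 = 0.
So RHS = -∫_0^1 v(x) φ(x) dx = 0.
LHS = RHS, so the identity holds for this test φ.
Moreover u is smooth here and v(x) = u'(x) = 2*x - 1 pointwise, so the identity holds for every test function. Hence v is the weak derivative of u.


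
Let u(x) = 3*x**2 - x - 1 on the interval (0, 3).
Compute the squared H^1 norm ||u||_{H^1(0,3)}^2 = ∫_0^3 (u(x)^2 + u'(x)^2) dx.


||u||_{H^1}^2 = 5559/10

The H^1 norm (squared) on an interval (0, L) is
  ||u||_{H^1}^2 = ∫_0^L u(x)^2 dx + ∫_0^L u'(x)^2 dx.
Compute u'(x) = 6*x - 1.
Then u(x)^2 = 9*x**4 - 6*x**3 - 5*x**2 + 2*x + 1 and u'(x)^2 = 36*x**2 - 12*x + 1.
Integrate each monomial from 0 to 3 using ∫_0^3 c·x^n dx = c·3^(n+1)/(n+1):
  ∫_0^3 u(x)^2 dx = ∫_0^3 (9*x^4 - 6*x^3 - 5*x^2 + 2*x + 1) dx. Term by term:
    ∫_0^3 9*x^4 dx = 2187/5;  ∫_0^3 -6*x^3 dx = -243/2;  ∫_0^3 -5*x^2 dx = -45;
    ∫_0^3 2*x dx = 9;  ∫_0^3 1 dx = 3.
  Sum: 2187/5 − 243/2 − 45 + 9 + 3 = 2829/10.
  ∫_0^3 u'(x)^2 dx = ∫_0^3 (36*x^2 - 12*x + 1) dx. Term by term:
    ∫_0^3 36*x^2 dx = 324;  ∫_0^3 -12*x dx = -54;  ∫_0^3 1 dx = 3.
  Sum: 324 − 54 + 3 = 273.
Adding: ||u||_{H^1}^2 = 2829/10 + 273 = 5559/10.


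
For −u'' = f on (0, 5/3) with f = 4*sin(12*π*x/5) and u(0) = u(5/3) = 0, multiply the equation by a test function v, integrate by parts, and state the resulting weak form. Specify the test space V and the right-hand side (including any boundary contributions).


V = H^1_0(0, 5/3) (so v(0) = v(5/3) = 0); weak form: ∫_0^5/3 u'v' dx = ∫_0^5/3 (4*sin(12*π*x/5)) v dx for all v ∈ V.

Multiply both sides by a test function v and integrate from 0 to 5/3:
  ∫_0^5/3 −u''(x) v(x) dx = ∫_0^5/3 f(x) v(x) dx.
Integrate the LHS by parts once:
  ∫_0^5/3 −u'' v dx = −[u'(x) v(x)]_0^5/3 + ∫_0^5/3 u'(x) v'(x) dx.
Thus ∫_0^5/3 u'(x) v'(x) dx = ∫_0^5/3 f(x) v(x) dx + [u'(x) v(x)]_0^5/3.
Choose V so that boundary terms are either known or forced to vanish.
u is Dirichlet: u(0) = u(5/3) = 0. Let V = H^1_0(0, 5/3); then v(0) = v(5/3) = 0, and [u' v]_0^5/3 = 0.
Weak formulation: find u (satisfying any essential BC) such that ∫_0^5/3 u'(x) v'(x) dx = ∫_0^5/3 f v dx for all v ∈ V.
Substituting f(x) = 4*sin(12*π*x/5), the right-hand side is ∫_0^5/3 (4*sin(12*π*x/5)) v dx.


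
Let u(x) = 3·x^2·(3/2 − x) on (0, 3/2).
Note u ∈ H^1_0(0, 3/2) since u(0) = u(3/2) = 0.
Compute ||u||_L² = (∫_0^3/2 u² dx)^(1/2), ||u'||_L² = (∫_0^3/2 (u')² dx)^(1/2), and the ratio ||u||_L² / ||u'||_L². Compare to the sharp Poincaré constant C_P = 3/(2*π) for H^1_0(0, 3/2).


||u||_L² / ||u'||_L² = 3*sqrt(14)/28 < C_P = 3/(2*π).

u(x) = 3·x^2·(3/2 − x), so u'(x) = 9*x*(1 - x).
u(x) = 3·x^2·(3/2 − x) vanishes at x = 0 and x = 3/2, so u ∈ H^1_0(0, 3/2). Differentiate via the product rule and integrate the resulting polynomials term by term.
  ∫_0^3/2 u² dx = ∫_0^3/2 (9*x^6 - 27*x^5 + 81*x^4/4) dx. Term by term:
    ∫_0^3/2 9*x^6 dx = 19683/896;  ∫_0^3/2 -27*x^5 dx = -6561/128;  ∫_0^3/2 81*x^4/4 dx = 19683/640.
  Sum: 19683/896 − 6561/128 + 19683/640 = 6561/4480.
  ∫_0^3/2 (u')² dx = ∫_0^3/2 (81*x^4 - 162*x^3 + 81*x^2) dx. Term by term:
    ∫_0^3/2 81*x^4 dx = 19683/160;  ∫_0^3/2 -162*x^3 dx = -6561/32;  ∫_0^3/2 81*x^2 dx = 729/8.
  Sum: 19683/160 − 6561/32 + 729/8 = 729/80.
∫_0^3/2 u² dx = 6561/4480, so ||u||_L² = 81*sqrt(70)/560.
∫_0^3/2 (u')² dx = 729/80, so ||u'||_L² = 27*sqrt(5)/20.
Ratio ||u||_L² / ||u'||_L² = 3*sqrt(14)/28.
Sharp Poincaré constant on H^1_0(0, 3/2) is C_P = L/π = 3/(2*π), achieved by sin(2*π/3·x).
A polynomial bump cannot attain the sharp Poincaré constant (only the first sine eigenfunction does), so the ratio is strictly less than C_P, consistent with ||u||_L² ≤ C_P ||u'||_L².


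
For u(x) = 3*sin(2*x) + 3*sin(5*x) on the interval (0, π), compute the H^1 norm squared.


||u||_{H^1(0,π)}^2 = 279*π/2

u'(x) = 6*cos(2*x) + 15*cos(5*x).
Expand u² and (u')² and integrate term by term on (0, π), using: for integers n ≥ 1, ∫_0^π sin²(nx) dx = ∫_0^π cos²(nx) dx = π/2; for n ≠ n', ∫_0^π sin(nx)sin(n'x) dx = ∫_0^π cos(nx)cos(n'x) dx = 0; and by product-to-sum, ∫_0^π sin(nx)cos(n'x) dx = ½∫_0^π [sin((n+n')x) + sin((n−n')x)] dx, which is 0 when n+n' is even and 2n/(n²−n'²) when n+n' is odd (it need not vanish on (0, π)).
  u² squared terms: (3)²·∫sin(2x)² dx = 9·π/2 = 9*π/2;  (3)²·∫sin(5x)² dx = 9·π/2 = 9*π/2.
  u² cross terms: 2·(3)·(3)·∫sin(2x)·sin(5x) dx = 18·(0) = 0.
  So ∫_0^π u² dx = 9*π/2 + 9*π/2 + 0 = 9*π.
  (u')² squared terms: (6)²·∫cos(2x)² dx = 36·π/2 = 18*π;  (15)²·∫cos(5x)² dx = 225·π/2 = 225*π/2.
  (u')² cross terms: 2·(6)·(15)·∫cos(2x)·cos(5x) dx = 180·(0) = 0.
  So ∫_0^π (u')² dx = 18*π + 225*π/2 + 0 = 261*π/2.
||u||_{H^1}^2 = (9*π) + (261*π/2) = 279*π/2.


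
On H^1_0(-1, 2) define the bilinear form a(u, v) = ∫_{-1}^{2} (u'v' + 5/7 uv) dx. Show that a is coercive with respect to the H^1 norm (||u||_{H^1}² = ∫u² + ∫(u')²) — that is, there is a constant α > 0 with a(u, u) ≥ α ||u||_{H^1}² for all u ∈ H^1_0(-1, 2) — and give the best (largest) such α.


α = (45/7 + π^2)/(9 + π^2)

Coercivity of a(·,·) on H^1_0(-1, 2) means a(u, u) ≥ α ||u||_{H^1}² for every u ∈ H^1_0.
The interval has length L = 3, and Poincaré/coercivity depend only on L. Here a(u, u) = ∫(u')² + (5/7)·∫u².
Here 0 < c = 5/7 < 1. The condition a(u,u) ≥ α||u||_{H^1}² reads (1−α)∫(u')² ≥ (α−c)∫u². Any admissible α is ≤ 1 (rapidly oscillating u have ∫u²/∫(u')² → 0), and α = 1 would force 0 ≥ (1−c)∫u², impossible since c < 1; so 1−α > 0. By the sharp Poincaré inequality on H^1_0 of an interval of length L, ∫(u')² ≥ (π/L)²∫u² with equality for the first sine mode sin(π(x−x₀)/L) (x₀ the left endpoint), so the inequality holds for all u iff (1−α)(π/L)² ≥ α − c, i.e. α ≤ ((π/L)² + c)/((π/L)² + 1) = (1 + c(L/π)²)/(1 + (L/π)²). With (π/L)² = π^2/9 and c = 5/7, the largest admissible constant is α = ((π/L)² + c)/((π/L)² + 1).
Simplifying, α = (45/7 + π^2)/(9 + π^2).


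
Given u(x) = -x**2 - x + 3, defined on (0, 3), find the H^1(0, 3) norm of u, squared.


||u||_{H^1}^2 = 1011/10

The H^1 norm (squared) on an interval (0, L) is
  ||u||_{H^1}^2 = ∫_0^L u(x)^2 dx + ∫_0^L u'(x)^2 dx.
Compute u'(x) = -2*x - 1.
Then u(x)^2 = x**4 + 2*x**3 - 5*x**2 - 6*x + 9 and u'(x)^2 = 4*x**2 + 4*x + 1.
Integrate each monomial from 0 to 3 using ∫_0^3 c·x^n dx = c·3^(n+1)/(n+1):
  ∫_0^3 u(x)^2 dx = ∫_0^3 (x^4 + 2*x^3 - 5*x^2 - 6*x + 9) dx. Term by term:
    ∫_0^3 x^4 dx = 243/5;  ∫_0^3 2*x^3 dx = 81/2;  ∫_0^3 -5*x^2 dx = -45;
    ∫_0^3 -6*x dx = -27;  ∫_0^3 9 dx = 27.
  Sum: 243/5 + 81/2 − 45 − 27 + 27 = 441/10.
  ∫_0^3 u'(x)^2 dx = ∫_0^3 (4*x^2 + 4*x + 1) dx. Term by term:
    ∫_0^3 4*x^2 dx = 36;  ∫_0^3 4*x dx = 18;  ∫_0^3 1 dx = 3.
  Sum: 36 + 18 + 3 = 57.
Adding: ||u||_{H^1}^2 = 441/10 + 57 = 1011/10.


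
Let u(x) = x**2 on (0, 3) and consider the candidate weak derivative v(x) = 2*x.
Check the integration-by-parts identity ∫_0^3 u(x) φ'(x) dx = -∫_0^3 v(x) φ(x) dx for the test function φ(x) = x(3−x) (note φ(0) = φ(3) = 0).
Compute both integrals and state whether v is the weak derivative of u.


LHS = -27/2, RHS = -27/2. Yes, v = u' weakly.

u(x) = x**2, classical derivative u'(x) = 2*x.
φ(x) = x(3−x), so φ'(x) = 3 - 2*x.
Note φ(0) = φ(3) = 0, so the boundary term u·φ vanishes.
LHS = ∫_0^3 u(x) φ'(x) dx = ∫_0^3 (-2*x^3 + 3*x^2) dx. Term by term:
  ∫_0^3 -2*x^3 dx = -81/2;  ∫_0^3 3*x^2 dx = 27.
Sum: -81/2 + 27 = -27/2.
So LHS = -27/2.
∫_0^3 v(x) φ(x) dx = ∫_0^3 (-2*x^3 + 6*x^2) dx. Term by term:
  ∫_0^3 -2*x^3 dx = -81/2;  ∫_0^3 6*x^2 dx = 54.
Sum: -81/2 + 54 = 27/2.
So RHS = -∫_0^3 v(x) φ(x) dx = -27/2.
LHS = RHS, so the identity holds for this test φ.
Moreover u is smooth here and v(x) = u'(x) = 2*x pointwise, so the identity holds for every test function. Hence v is the weak derivative of u.


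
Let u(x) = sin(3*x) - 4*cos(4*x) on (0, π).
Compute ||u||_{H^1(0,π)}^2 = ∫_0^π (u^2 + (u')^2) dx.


||u||_{H^1(0,π)}^2 = 816/7 + 141*π

u'(x) = 16*sin(4*x) + 3*cos(3*x).
Expand u² and (u')² and integrate term by term on (0, π), using: for integers n ≥ 1, ∫_0^π sin²(nx) dx = ∫_0^π cos²(nx) dx = π/2; for n ≠ n', ∫_0^π sin(nx)sin(n'x) dx = ∫_0^π cos(nx)cos(n'x) dx = 0; and by product-to-sum, ∫_0^π sin(nx)cos(n'x) dx = ½∫_0^π [sin((n+n')x) + sin((n−n')x)] dx, which is 0 when n+n' is even and 2n/(n²−n'²) when n+n' is odd (it need not vanish on (0, π)).
  u² squared terms: (-4)²·∫cos(4x)² dx = 16·π/2 = 8*π;  (1)²·∫sin(3x)² dx = 1·π/2 = π/2.
  u² cross terms: 2·(-4)·(1)·∫cos(4x)·sin(3x) dx = -8·(-6/7) = 48/7.
  So ∫_0^π u² dx = 8*π + π/2 + 48/7 = 48/7 + 17*π/2.
  (u')² squared terms: (3)²·∫cos(3x)² dx = 9·π/2 = 9*π/2;  (16)²·∫sin(4x)² dx = 256·π/2 = 128*π.
  (u')² cross terms: 2·(3)·(16)·∫cos(3x)·sin(4x) dx = 96·(8/7) = 768/7.
  So ∫_0^π (u')² dx = 9*π/2 + 128*π + 768/7 = 768/7 + 265*π/2.
||u||_{H^1}^2 = (48/7 + 17*π/2) + (768/7 + 265*π/2) = 816/7 + 141*π.


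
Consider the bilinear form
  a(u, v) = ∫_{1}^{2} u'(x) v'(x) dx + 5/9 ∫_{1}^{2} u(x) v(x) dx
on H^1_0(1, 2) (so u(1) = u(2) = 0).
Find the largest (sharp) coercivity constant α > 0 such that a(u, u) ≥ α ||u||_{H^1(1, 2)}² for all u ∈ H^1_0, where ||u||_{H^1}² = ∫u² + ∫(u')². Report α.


α = (5/9 + π^2)/(1 + π^2)

Coercivity of a(·,·) on H^1_0(1, 2) means a(u, u) ≥ α ||u||_{H^1}² for every u ∈ H^1_0.
The interval has length L = 1, and Poincaré/coercivity depend only on L. Here a(u, u) = ∫(u')² + (5/9)·∫u².
Here 0 < c = 5/9 < 1. The condition a(u,u) ≥ α||u||_{H^1}² reads (1−α)∫(u')² ≥ (α−c)∫u². Any admissible α is ≤ 1 (rapidly oscillating u have ∫u²/∫(u')² → 0), and α = 1 would force 0 ≥ (1−c)∫u², impossible since c < 1; so 1−α > 0. By the sharp Poincaré inequality on H^1_0 of an interval of length L, ∫(u')² ≥ (π/L)²∫u² with equality for the first sine mode sin(π(x−x₀)/L) (x₀ the left endpoint), so the inequality holds for all u iff (1−α)(π/L)² ≥ α − c, i.e. α ≤ ((π/L)² + c)/((π/L)² + 1) = (1 + c(L/π)²)/(1 + (L/π)²). With (π/L)² = π^2 and c = 5/9, the largest admissible constant is α = ((π/L)² + c)/((π/L)² + 1).
Simplifying, α = (5/9 + π^2)/(1 + π^2).


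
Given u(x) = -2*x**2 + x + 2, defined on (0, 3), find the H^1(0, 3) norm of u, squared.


||u||_{H^1}^2 = 957/5

The H^1 norm (squared) on an interval (0, L) is
  ||u||_{H^1}^2 = ∫_0^L u(x)^2 dx + ∫_0^L u'(x)^2 dx.
Compute u'(x) = 1 - 4*x.
Then u(x)^2 = 4*x**4 - 4*x**3 - 7*x**2 + 4*x + 4 and u'(x)^2 = 16*x**2 - 8*x + 1.
Integrate each monomial from 0 to 3 using ∫_0^3 c·x^n dx = c·3^(n+1)/(n+1):
  ∫_0^3 u(x)^2 dx = ∫_0^3 (4*x^4 - 4*x^3 - 7*x^2 + 4*x + 4) dx. Term by term:
    ∫_0^3 4*x^4 dx = 972/5;  ∫_0^3 -4*x^3 dx = -81;  ∫_0^3 -7*x^2 dx = -63;
    ∫_0^3 4*x dx = 18;  ∫_0^3 4 dx = 12.
  Sum: 972/5 − 81 − 63 + 18 + 12 = 402/5.
  ∫_0^3 u'(x)^2 dx = ∫_0^3 (16*x^2 - 8*x + 1) dx. Term by term:
    ∫_0^3 16*x^2 dx = 144;  ∫_0^3 -8*x dx = -36;  ∫_0^3 1 dx = 3.
  Sum: 144 − 36 + 3 = 111.
Adding: ||u||_{H^1}^2 = 402/5 + 111 = 957/5.


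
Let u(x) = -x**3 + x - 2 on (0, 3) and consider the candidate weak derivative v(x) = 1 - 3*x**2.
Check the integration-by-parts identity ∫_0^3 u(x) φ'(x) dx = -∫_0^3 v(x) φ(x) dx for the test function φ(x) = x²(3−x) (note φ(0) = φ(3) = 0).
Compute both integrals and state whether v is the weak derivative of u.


LHS = 1323/20, RHS = 1323/20. Yes, v = u' weakly.

u(x) = -x**3 + x - 2, classical derivative u'(x) = 1 - 3*x**2.
φ(x) = x²(3−x), so φ'(x) = 3*x*(2 - x).
Note φ(0) = φ(3) = 0, so the boundary term u·φ vanishes.
LHS = ∫_0^3 u(x) φ'(x) dx = ∫_0^3 (3*x^5 - 6*x^4 - 3*x^3 + 12*x^2 - 12*x) dx. Term by term:
  ∫_0^3 3*x^5 dx = 729/2;  ∫_0^3 -6*x^4 dx = -1458/5;  ∫_0^3 -3*x^3 dx = -243/4;
  ∫_0^3 12*x^2 dx = 108;  ∫_0^3 -12*x dx = -54.
Sum: 729/2 − 1458/5 − 243/4 + 108 − 54 = 1323/20.
So LHS = 1323/20.
∫_0^3 v(x) φ(x) dx = ∫_0^3 (3*x^5 - 9*x^4 - x^3 + 3*x^2) dx. Term by term:
  ∫_0^3 3*x^5 dx = 729/2;  ∫_0^3 -9*x^4 dx = -2187/5;  ∫_0^3 -x^3 dx = -81/4;
  ∫_0^3 3*x^2 dx = 27.
Sum: 729/2 − 2187/5 − 81/4 + 27 = -1323/20.
So RHS = -∫_0^3 v(x) φ(x) dx = 1323/20.
LHS = RHS, so the identity holds for this test φ.
Moreover u is smooth here and v(x) = u'(x) = 1 - 3*x**2 pointwise, so the identity holds for every test function. Hence v is the weak derivative of u.


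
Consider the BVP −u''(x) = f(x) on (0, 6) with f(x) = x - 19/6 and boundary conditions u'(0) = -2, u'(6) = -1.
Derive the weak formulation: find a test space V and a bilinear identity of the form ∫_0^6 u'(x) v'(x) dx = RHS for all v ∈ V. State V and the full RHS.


V = H^1(0, 6) (v unrestricted at boundary; u is determined up to an additive constant); weak form: ∫_0^6 u'v' dx = ∫_0^6 (x - 19/6) v dx − v(6) + 2·v(0) for all v ∈ V.

Multiply both sides by a test function v and integrate from 0 to 6:
  ∫_0^6 −u''(x) v(x) dx = ∫_0^6 f(x) v(x) dx.
Integrate the LHS by parts once:
  ∫_0^6 −u'' v dx = −[u'(x) v(x)]_0^6 + ∫_0^6 u'(x) v'(x) dx.
Thus ∫_0^6 u'(x) v'(x) dx = ∫_0^6 f(x) v(x) dx + [u'(x) v(x)]_0^6.
Choose V so that boundary terms are either known or forced to vanish.
u has inhomogeneous Neumann u'(0) = -2, u'(6) = -1. [u' v]_0^6 = (-1)·v(6) − (-2)·v(0) = − v(6) + 2·v(0). Take V = H^1(0, 6); boundary term becomes part of RHS.
Weak formulation: find u (satisfying any essential BC) such that ∫_0^6 u'(x) v'(x) dx = ∫_0^6 f v dx − v(6) + 2·v(0) for all v ∈ V (Neumann data are natural BCs: they enter the RHS as boundary terms).
Substituting f(x) = x - 19/6, the right-hand side is ∫_0^6 (x - 19/6) v dx − v(6) + 2·v(0).
Compatibility check (pure Neumann): taking v ≡ 1 ∈ V gives 0 = ∫_0^6 f dx + (-1) − (-2), i.e. ∫_0^6 f dx must equal u'(0) − u'(6) = -1. Indeed ∫_0^6 (x - 19/6) dx = -1, so the data are compatible. The solution is then unique only up to an additive constant (fix it e.g. by requiring ∫_0^6 u dx = 0).


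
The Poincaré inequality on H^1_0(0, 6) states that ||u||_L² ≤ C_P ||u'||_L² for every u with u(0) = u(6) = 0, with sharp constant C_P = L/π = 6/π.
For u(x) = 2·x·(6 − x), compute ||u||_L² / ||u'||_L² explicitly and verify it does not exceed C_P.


||u||_L² / ||u'||_L² = 3*sqrt(10)/5 < C_P = 6/π.

u(x) = 2·x·(6 − x), so u'(x) = 12 - 4*x.
u(x) = 2·x·(6 − x) vanishes at x = 0 and x = 6, so u ∈ H^1_0(0, 6). Differentiate via the product rule and integrate the resulting polynomials term by term.
  ∫_0^6 u² dx = ∫_0^6 (4*x^4 - 48*x^3 + 144*x^2) dx. Term by term:
    ∫_0^6 4*x^4 dx = 31104/5;  ∫_0^6 -48*x^3 dx = -15552;  ∫_0^6 144*x^2 dx = 10368.
  Sum: 31104/5 − 15552 + 10368 = 5184/5.
  ∫_0^6 (u')² dx = ∫_0^6 (16*x^2 - 96*x + 144) dx. Term by term:
    ∫_0^6 16*x^2 dx = 1152;  ∫_0^6 -96*x dx = -1728;  ∫_0^6 144 dx = 864.
  Sum: 1152 − 1728 + 864 = 288.
∫_0^6 u² dx = 5184/5, so ||u||_L² = 72*sqrt(5)/5.
∫_0^6 (u')² dx = 288, so ||u'||_L² = 12*sqrt(2).
Ratio ||u||_L² / ||u'||_L² = 3*sqrt(10)/5.
Sharp Poincaré constant on H^1_0(0, 6) is C_P = L/π = 6/π, achieved by sin(π/6·x).
A polynomial bump cannot attain the sharp Poincaré constant (only the first sine eigenfunction does), so the ratio is strictly less than C_P, consistent with ||u||_L² ≤ C_P ||u'||_L².


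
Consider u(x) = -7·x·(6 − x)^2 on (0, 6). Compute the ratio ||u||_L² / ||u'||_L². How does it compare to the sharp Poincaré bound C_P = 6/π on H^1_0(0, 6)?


||u||_L² / ||u'||_L² = 3*sqrt(14)/7 < C_P = 6/π.

u(x) = -7·x·(6 − x)^2, so u'(x) = 21*(2 - x)*(x - 6).
u(x) = -7·x·(6 − x)^2 vanishes at x = 0 and x = 6, so u ∈ H^1_0(0, 6). Differentiate via the product rule and integrate the resulting polynomials term by term.
  ∫_0^6 u² dx = ∫_0^6 (49*x^6 - 1176*x^5 + 10584*x^4 - 42336*x^3 + 63504*x^2) dx. Term by term:
    ∫_0^6 49*x^6 dx = 1959552;  ∫_0^6 -1176*x^5 dx = -9144576;  ∫_0^6 10584*x^4 dx = 82301184/5;
    ∫_0^6 -42336*x^3 dx = -13716864;  ∫_0^6 63504*x^2 dx = 4572288.
  Sum: 1959552 − 9144576 + 82301184/5 − 13716864 + 4572288 = 653184/5.
  ∫_0^6 (u')² dx = ∫_0^6 (441*x^4 - 7056*x^3 + 38808*x^2 - 84672*x + 63504) dx. Term by term:
    ∫_0^6 441*x^4 dx = 3429216/5;  ∫_0^6 -7056*x^3 dx = -2286144;  ∫_0^6 38808*x^2 dx = 2794176;
    ∫_0^6 -84672*x dx = -1524096;  ∫_0^6 63504 dx = 381024.
  Sum: 3429216/5 − 2286144 + 2794176 − 1524096 + 381024 = 254016/5.
∫_0^6 u² dx = 653184/5, so ||u||_L² = 216*sqrt(70)/5.
∫_0^6 (u')² dx = 254016/5, so ||u'||_L² = 504*sqrt(5)/5.
Ratio ||u||_L² / ||u'||_L² = 3*sqrt(14)/7.
Sharp Poincaré constant on H^1_0(0, 6) is C_P = L/π = 6/π, achieved by sin(π/6·x).
A polynomial bump cannot attain the sharp Poincaré constant (only the first sine eigenfunction does), so the ratio is strictly less than C_P, consistent with ||u||_L² ≤ C_P ||u'||_L².


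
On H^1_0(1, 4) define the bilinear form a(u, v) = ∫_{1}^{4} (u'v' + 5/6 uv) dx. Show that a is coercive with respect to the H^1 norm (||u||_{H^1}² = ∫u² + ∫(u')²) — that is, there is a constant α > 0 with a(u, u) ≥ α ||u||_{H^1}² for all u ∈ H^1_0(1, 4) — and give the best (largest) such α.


α = (15/2 + π^2)/(9 + π^2)

Coercivity of a(·,·) on H^1_0(1, 4) means a(u, u) ≥ α ||u||_{H^1}² for every u ∈ H^1_0.
The interval has length L = 3, and Poincaré/coercivity depend only on L. Here a(u, u) = ∫(u')² + (5/6)·∫u².
Here 0 < c = 5/6 < 1. The condition a(u,u) ≥ α||u||_{H^1}² reads (1−α)∫(u')² ≥ (α−c)∫u². Any admissible α is ≤ 1 (rapidly oscillating u have ∫u²/∫(u')² → 0), and α = 1 would force 0 ≥ (1−c)∫u², impossible since c < 1; so 1−α > 0. By the sharp Poincaré inequality on H^1_0 of an interval of length L, ∫(u')² ≥ (π/L)²∫u² with equality for the first sine mode sin(π(x−x₀)/L) (x₀ the left endpoint), so the inequality holds for all u iff (1−α)(π/L)² ≥ α − c, i.e. α ≤ ((π/L)² + c)/((π/L)² + 1) = (1 + c(L/π)²)/(1 + (L/π)²). With (π/L)² = π^2/9 and c = 5/6, the largest admissible constant is α = ((π/L)² + c)/((π/L)² + 1).
Simplifying, α = (15/2 + π^2)/(9 + π^2).
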